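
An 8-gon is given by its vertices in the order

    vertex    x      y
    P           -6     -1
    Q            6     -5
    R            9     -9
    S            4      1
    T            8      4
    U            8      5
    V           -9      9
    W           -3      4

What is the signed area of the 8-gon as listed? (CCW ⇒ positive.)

Apply the shoelace (surveyor's) formula: 2A = Σ (x_i·y_{i+1} − x_{i+1}·y_i), indices taken mod 8.
Σ = (36) + (-9) + (45) + (8) + (8) + (117) + (-9) + (27) = 223
Signed area = Σ/2 = 111.5 (positive ⇒ counter-clockwise traversal).

111.5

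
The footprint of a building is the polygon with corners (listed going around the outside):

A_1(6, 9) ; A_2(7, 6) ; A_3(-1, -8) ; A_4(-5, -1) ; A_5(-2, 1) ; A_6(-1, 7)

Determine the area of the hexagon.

A_1→A_2: (6)(6) − (7)(9) = -27
A_2→A_3: (7)(-8) − (-1)(6) = -50
A_3→A_4: (-1)(-1) − (-5)(-8) = -39
A_4→A_5: (-5)(1) − (-2)(-1) = -7
A_5→A_6: (-2)(7) − (-1)(1) = -13
A_6→A_1: (-1)(9) − (6)(7) = -51
Σ = -187
Area = |Σ|/2 = 93.5.

93.5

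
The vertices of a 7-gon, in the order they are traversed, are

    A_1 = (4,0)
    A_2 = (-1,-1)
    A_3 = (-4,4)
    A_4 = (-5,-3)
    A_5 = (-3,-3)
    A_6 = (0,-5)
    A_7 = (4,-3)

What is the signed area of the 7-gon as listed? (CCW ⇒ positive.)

Apply Gauss's area formula: 2A = Σ (x_i·y_{i+1} − x_{i+1}·y_i), indices taken mod 7.
A_1→A_2: (4)(-1) − (-1)(0) = -4
A_2→A_3: (-1)(4) − (-4)(-1) = -8
A_3→A_4: (-4)(-3) − (-5)(4) = 32
A_4→A_5: (-5)(-3) − (-3)(-3) = 6
A_5→A_6: (-3)(-5) − (0)(-3) = 15
A_6→A_7: (0)(-3) − (4)(-5) = 20
A_7→A_1: (4)(0) − (4)(-3) = 12
Σ = 73
Signed area = Σ/2 = 36.5 (positive ⇒ counter-clockwise traversal).

36.5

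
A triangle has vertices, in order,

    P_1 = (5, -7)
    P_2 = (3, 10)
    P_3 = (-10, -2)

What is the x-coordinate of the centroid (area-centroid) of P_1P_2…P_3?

-2/3

Apply the shoelace formula. First the cross-terms c_i = x_i·y_{i+1} − x_{i+1}·y_i:
  71, 94, 80  ⇒  2A = 245, A = 122.5.
Then Σ (x_i + x_{i+1})·c_i = -490, so x̄ = -490 / (6·122.5) = -2/3.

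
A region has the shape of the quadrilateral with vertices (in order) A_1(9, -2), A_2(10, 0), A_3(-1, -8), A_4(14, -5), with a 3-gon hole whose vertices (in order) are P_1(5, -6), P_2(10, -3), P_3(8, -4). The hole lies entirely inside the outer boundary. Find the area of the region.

36.5

Outer boundary:
Cross-terms: 20, -80, 117, 17  ⇒  Σ = 74
Area = |Σ|/2 = 37.
Hole:
Apply the shoelace (surveyor's) formula: 2A = Σ (x_i·y_{i+1} − x_{i+1}·y_i), indices taken mod 3.
Cross-terms: 45, -16, -28  ⇒  Σ = 1
Area = |Σ|/2 = 0.5.
Net area = 37 − 0.5 = 36.5.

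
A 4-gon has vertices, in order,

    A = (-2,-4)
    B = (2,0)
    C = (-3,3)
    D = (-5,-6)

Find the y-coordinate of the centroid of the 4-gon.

-193/165

Apply Gauss's area formula. First the cross-terms c_i = x_i·y_{i+1} − x_{i+1}·y_i:
  8, 6, 33, 8  ⇒  2A = 55, A = 27.5.
Then Σ (y_i + y_{i+1})·c_i = -193, so ȳ = -193 / (6·27.5) = -193/165.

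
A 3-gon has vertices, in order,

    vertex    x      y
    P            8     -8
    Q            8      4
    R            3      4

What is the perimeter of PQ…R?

30

|PQ| = √((0)² + (12)²) = √144 = 12
|QR| = √((-5)² + (0)²) = √25 = 5
|RP| = √((5)² + (-12)²) = √169 = 13
Perimeter = 12 + 5 + 13 = 30.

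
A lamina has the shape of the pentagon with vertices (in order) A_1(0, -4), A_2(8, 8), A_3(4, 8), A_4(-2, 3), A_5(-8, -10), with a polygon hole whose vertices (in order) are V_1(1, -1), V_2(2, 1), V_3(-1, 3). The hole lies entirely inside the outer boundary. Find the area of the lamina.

Outer boundary:
Cross-terms: 32, 32, 28, 44, 32  ⇒  Σ = 168
Area = |Σ|/2 = 84.
Hole:
Apply Gauss's area formula: 2A = Σ (x_i·y_{i+1} − x_{i+1}·y_i), indices taken mod 3.
Σ = (3) + (7) + (-2) = 8
Area = |Σ|/2 = 4.
Net area = 84 − 4 = 80.

80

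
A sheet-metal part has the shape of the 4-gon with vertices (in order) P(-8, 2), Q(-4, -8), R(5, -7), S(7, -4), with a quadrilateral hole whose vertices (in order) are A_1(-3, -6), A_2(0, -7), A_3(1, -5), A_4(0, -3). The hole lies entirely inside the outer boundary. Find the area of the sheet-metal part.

67.5

Outer boundary:
Cross-terms: 72, 68, 29, -18  ⇒  Σ = 151
Area = |Σ|/2 = 75.5.
Hole:
Cross-terms: 21, 7, -3, -9  ⇒  Σ = 16
Area = |Σ|/2 = 8.
Net area = 75.5 − 8 = 67.5.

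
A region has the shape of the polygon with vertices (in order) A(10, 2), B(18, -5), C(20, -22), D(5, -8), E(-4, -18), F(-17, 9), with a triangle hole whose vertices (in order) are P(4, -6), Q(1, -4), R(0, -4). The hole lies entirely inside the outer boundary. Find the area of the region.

509

Outer boundary:
A→B: (10)(-5) − (18)(2) = -86
B→C: (18)(-22) − (20)(-5) = -296
C→D: (20)(-8) − (5)(-22) = -50
D→E: (5)(-18) − (-4)(-8) = -122
E→F: (-4)(9) − (-17)(-18) = -342
F→A: (-17)(2) − (10)(9) = -124
Σ = -1020
Area = |Σ|/2 = 510.
Hole:
Cross-terms: -10, -4, 16  ⇒  Σ = 2
Area = |Σ|/2 = 1.
Net area = 510 − 1 = 509.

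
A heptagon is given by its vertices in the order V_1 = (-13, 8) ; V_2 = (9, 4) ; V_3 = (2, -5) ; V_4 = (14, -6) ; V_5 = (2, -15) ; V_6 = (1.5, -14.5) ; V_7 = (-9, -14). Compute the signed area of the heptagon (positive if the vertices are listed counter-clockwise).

-364.5

Apply Gauss's area formula: 2A = Σ (x_i·y_{i+1} − x_{i+1}·y_i), indices taken mod 7.
V_1→V_2: (-13)(4) − (9)(8) = -124
V_2→V_3: (9)(-5) − (2)(4) = -53
V_3→V_4: (2)(-6) − (14)(-5) = 58
V_4→V_5: (14)(-15) − (2)(-6) = -198
V_5→V_6: (2)(-14.5) − (1.5)(-15) = -6.5
V_6→V_7: (1.5)(-14) − (-9)(-14.5) = -151.5
V_7→V_1: (-9)(8) − (-13)(-14) = -254
Σ = -729
Signed area = Σ/2 = -364.5 (negative ⇒ clockwise traversal).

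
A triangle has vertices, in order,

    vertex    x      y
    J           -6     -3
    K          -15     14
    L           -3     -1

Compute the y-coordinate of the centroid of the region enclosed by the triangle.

Apply the shoelace (surveyor's) formula. First the cross-terms c_i = x_i·y_{i+1} − x_{i+1}·y_i:
  -129, 57, 3  ⇒  2A = -69, A = -34.5.
Then Σ (y_i + y_{i+1})·c_i = -690, so ȳ = -690 / (6·(-34.5)) = 10/3.

10/3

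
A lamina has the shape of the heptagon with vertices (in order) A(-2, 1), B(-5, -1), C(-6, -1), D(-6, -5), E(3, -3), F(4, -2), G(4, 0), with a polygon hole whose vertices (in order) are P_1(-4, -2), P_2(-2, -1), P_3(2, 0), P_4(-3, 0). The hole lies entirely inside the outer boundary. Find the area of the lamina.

36.5

Outer boundary:
Apply Gauss's area formula: 2A = Σ (x_i·y_{i+1} − x_{i+1}·y_i), indices taken mod 7.
A→B: (-2)(-1) − (-5)(1) = 7
B→C: (-5)(-1) − (-6)(-1) = -1
C→D: (-6)(-5) − (-6)(-1) = 24
D→E: (-6)(-3) − (3)(-5) = 33
E→F: (3)(-2) − (4)(-3) = 6
F→G: (4)(0) − (4)(-2) = 8
G→A: (4)(1) − (-2)(0) = 4
Σ = 81
Area = |Σ|/2 = 40.5.
Hole:
Apply the shoelace (surveyor's) formula: 2A = Σ (x_i·y_{i+1} − x_{i+1}·y_i), indices taken mod 4.
Σ = (0) + (2) + (0) + (6) = 8
Area = |Σ|/2 = 4.
Net area = 40.5 − 4 = 36.5.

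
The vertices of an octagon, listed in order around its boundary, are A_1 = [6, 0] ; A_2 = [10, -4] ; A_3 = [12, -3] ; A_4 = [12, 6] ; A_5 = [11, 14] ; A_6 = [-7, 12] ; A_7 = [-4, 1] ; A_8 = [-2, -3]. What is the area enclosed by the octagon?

253.5

Apply the shoelace (surveyor's) formula: 2A = Σ (x_i·y_{i+1} − x_{i+1}·y_i), indices taken mod 8.
Σ = (-24) + (18) + (108) + (102) + (230) + (41) + (14) + (18) = 507
Area = |Σ|/2 = 253.5.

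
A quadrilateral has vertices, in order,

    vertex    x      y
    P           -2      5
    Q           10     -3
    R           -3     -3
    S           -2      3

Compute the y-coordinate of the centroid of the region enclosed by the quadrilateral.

Apply the surveyor's formula. First the cross-terms c_i = x_i·y_{i+1} − x_{i+1}·y_i:
  -44, -39, -15, -4  ⇒  2A = -102, A = -51.
Then Σ (y_i + y_{i+1})·c_i = 114, so ȳ = 114 / (6·(-51)) = -19/51.

-19/51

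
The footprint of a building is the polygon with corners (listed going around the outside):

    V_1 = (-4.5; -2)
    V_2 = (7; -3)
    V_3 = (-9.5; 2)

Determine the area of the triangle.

20.5

Cross-terms: 27.5, -14.5, 28  ⇒  Σ = 41
Area = |Σ|/2 = 20.5.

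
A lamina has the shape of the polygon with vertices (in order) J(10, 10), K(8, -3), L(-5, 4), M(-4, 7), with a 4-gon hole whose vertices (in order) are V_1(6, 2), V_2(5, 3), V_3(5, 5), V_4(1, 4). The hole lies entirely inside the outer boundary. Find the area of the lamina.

Outer boundary:
Σ = (-110) + (17) + (-19) + (-110) = -222
Area = |Σ|/2 = 111.
Hole:
Apply Gauss's area formula: 2A = Σ (x_i·y_{i+1} − x_{i+1}·y_i), indices taken mod 4.
Σ = (8) + (10) + (15) + (-22) = 11
Area = |Σ|/2 = 5.5.
Net area = 111 − 5.5 = 105.5.

105.5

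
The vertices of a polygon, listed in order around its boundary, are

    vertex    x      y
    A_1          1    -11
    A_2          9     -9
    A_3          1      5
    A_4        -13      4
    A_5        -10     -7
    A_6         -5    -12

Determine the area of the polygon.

Apply the surveyor's formula: 2A = Σ (x_i·y_{i+1} − x_{i+1}·y_i), indices taken mod 6.
A_1→A_2: (1)(-9) − (9)(-11) = 90
A_2→A_3: (9)(5) − (1)(-9) = 54
A_3→A_4: (1)(4) − (-13)(5) = 69
A_4→A_5: (-13)(-7) − (-10)(4) = 131
A_5→A_6: (-10)(-12) − (-5)(-7) = 85
A_6→A_1: (-5)(-11) − (1)(-12) = 67
Σ = 496
Area = |Σ|/2 = 248.

248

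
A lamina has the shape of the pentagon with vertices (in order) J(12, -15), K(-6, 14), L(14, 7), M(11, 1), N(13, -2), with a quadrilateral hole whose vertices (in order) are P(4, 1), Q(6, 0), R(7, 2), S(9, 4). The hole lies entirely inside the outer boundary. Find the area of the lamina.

210

Outer boundary:
Apply the shoelace (surveyor's) formula: 2A = Σ (x_i·y_{i+1} − x_{i+1}·y_i), indices taken mod 5.
Σ = (78) + (-238) + (-63) + (-35) + (-171) = -429
Area = |Σ|/2 = 214.5.
Hole:
Apply Gauss's area formula: 2A = Σ (x_i·y_{i+1} − x_{i+1}·y_i), indices taken mod 4.
Cross-terms: -6, 12, 10, -7  ⇒  Σ = 9
Area = |Σ|/2 = 4.5.
Net area = 214.5 − 4.5 = 210.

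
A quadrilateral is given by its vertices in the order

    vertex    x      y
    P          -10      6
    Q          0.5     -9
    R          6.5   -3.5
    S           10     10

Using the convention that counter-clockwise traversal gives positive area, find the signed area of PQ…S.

P→Q: (-10)(-9) − (0.5)(6) = 87
Q→R: (0.5)(-3.5) − (6.5)(-9) = 56.75
R→S: (6.5)(10) − (10)(-3.5) = 100
S→P: (10)(6) − (-10)(10) = 160
Σ = 403.75
Signed area = Σ/2 = 201.875 (positive ⇒ counter-clockwise traversal).

201.875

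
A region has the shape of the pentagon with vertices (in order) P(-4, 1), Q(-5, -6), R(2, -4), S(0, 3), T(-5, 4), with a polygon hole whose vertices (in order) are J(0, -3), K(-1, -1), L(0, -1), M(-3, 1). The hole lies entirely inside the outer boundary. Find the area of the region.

44.5

Outer boundary:
Apply the surveyor's formula: 2A = Σ (x_i·y_{i+1} − x_{i+1}·y_i), indices taken mod 5.
Cross-terms: 29, 32, 6, 15, 11  ⇒  Σ = 93
Area = |Σ|/2 = 46.5.
Hole:
Σ = (-3) + (1) + (-3) + (9) = 4
Area = |Σ|/2 = 2.
Net area = 46.5 − 2 = 44.5.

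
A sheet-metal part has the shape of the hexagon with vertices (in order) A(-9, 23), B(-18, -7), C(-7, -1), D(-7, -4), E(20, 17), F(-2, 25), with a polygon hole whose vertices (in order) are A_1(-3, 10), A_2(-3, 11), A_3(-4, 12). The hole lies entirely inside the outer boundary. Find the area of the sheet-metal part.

Outer boundary:
Apply Gauss's area formula: 2A = Σ (x_i·y_{i+1} − x_{i+1}·y_i), indices taken mod 6.
Cross-terms: 477, -31, 21, -39, 534, 179  ⇒  Σ = 1141
Area = |Σ|/2 = 570.5.
Hole:
Σ = (-3) + (8) + (-4) = 1
Area = |Σ|/2 = 0.5.
Net area = 570.5 − 0.5 = 570.

570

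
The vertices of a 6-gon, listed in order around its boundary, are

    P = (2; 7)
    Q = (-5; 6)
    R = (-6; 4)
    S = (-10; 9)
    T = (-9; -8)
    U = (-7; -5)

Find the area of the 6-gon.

Apply the shoelace formula: 2A = Σ (x_i·y_{i+1} − x_{i+1}·y_i), indices taken mod 6.
Σ = (47) + (16) + (-14) + (161) + (-11) + (-39) = 160
Area = |Σ|/2 = 80.

80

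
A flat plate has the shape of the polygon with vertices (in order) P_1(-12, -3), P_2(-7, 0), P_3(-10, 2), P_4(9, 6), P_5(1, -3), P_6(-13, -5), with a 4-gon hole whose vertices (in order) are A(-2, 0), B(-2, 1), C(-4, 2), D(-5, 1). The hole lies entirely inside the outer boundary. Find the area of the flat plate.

102.5

Outer boundary:
Apply the shoelace formula: 2A = Σ (x_i·y_{i+1} − x_{i+1}·y_i), indices taken mod 6.
Σ = (-21) + (-14) + (-78) + (-33) + (-44) + (-21) = -211
Area = |Σ|/2 = 105.5.
Hole:
Apply Gauss's area formula: 2A = Σ (x_i·y_{i+1} − x_{i+1}·y_i), indices taken mod 4.
Σ = (-2) + (0) + (6) + (2) = 6
Area = |Σ|/2 = 3.
Net area = 105.5 − 3 = 102.5.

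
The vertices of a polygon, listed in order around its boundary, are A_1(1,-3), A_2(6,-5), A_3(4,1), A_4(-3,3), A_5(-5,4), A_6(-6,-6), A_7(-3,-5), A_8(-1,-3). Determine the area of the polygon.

66.5

Apply the shoelace (surveyor's) formula: 2A = Σ (x_i·y_{i+1} − x_{i+1}·y_i), indices taken mod 8.
Σ = (13) + (26) + (15) + (3) + (54) + (12) + (4) + (6) = 133
Area = |Σ|/2 = 66.5.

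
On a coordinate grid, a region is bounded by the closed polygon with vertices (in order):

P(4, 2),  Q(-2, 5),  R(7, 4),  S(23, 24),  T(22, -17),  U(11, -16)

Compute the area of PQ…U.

470.5

Apply the shoelace formula: 2A = Σ (x_i·y_{i+1} − x_{i+1}·y_i), indices taken mod 6.
Σ = (24) + (-43) + (76) + (-919) + (-165) + (86) = -941
Area = |Σ|/2 = 470.5.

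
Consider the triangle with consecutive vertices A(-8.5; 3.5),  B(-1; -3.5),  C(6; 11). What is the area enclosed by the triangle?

78.875

Apply Gauss's area formula: 2A = Σ (x_i·y_{i+1} − x_{i+1}·y_i), indices taken mod 3.
Σ = (33.25) + (10) + (114.5) = 157.75
Area = |Σ|/2 = 78.875.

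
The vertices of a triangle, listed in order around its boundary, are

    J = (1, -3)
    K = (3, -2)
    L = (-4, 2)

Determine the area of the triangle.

7.5

Apply the shoelace (surveyor's) formula: 2A = Σ (x_i·y_{i+1} − x_{i+1}·y_i), indices taken mod 3.
Cross-terms: 7, -2, 10  ⇒  Σ = 15
Area = |Σ|/2 = 7.5.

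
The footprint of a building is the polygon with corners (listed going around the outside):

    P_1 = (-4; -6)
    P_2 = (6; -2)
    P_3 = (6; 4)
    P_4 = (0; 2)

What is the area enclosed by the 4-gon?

50

Apply Gauss's area formula: 2A = Σ (x_i·y_{i+1} − x_{i+1}·y_i), indices taken mod 4.
Σ = (44) + (36) + (12) + (8) = 100
Area = |Σ|/2 = 50.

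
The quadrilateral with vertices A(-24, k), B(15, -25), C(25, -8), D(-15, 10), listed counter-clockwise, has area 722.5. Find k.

Write out the shoelace sum; only the two edges meeting at A involve k:
2·Area = [((-15)·k − (-24)·10) + ((-24)·(-25) − 15·k)] + 635
       = -30·k + 1475 = 1445
⇒ k = 1.

1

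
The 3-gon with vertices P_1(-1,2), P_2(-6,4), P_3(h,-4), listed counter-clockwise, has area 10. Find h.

Write out the shoelace sum; only the two edges meeting at P_3 involve h:
2·Area = [((-6)·(-4) − h·4) + (h·2 − (-1)·(-4))] + 8
       = -2·h + 28 = 20
⇒ h = 4.

4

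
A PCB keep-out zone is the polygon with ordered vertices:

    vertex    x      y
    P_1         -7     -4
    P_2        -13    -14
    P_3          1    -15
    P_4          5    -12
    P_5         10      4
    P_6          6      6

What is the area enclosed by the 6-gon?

Apply the surveyor's formula: 2A = Σ (x_i·y_{i+1} − x_{i+1}·y_i), indices taken mod 6.
P_1→P_2: (-7)(-14) − (-13)(-4) = 46
P_2→P_3: (-13)(-15) − (1)(-14) = 209
P_3→P_4: (1)(-12) − (5)(-15) = 63
P_4→P_5: (5)(4) − (10)(-12) = 140
P_5→P_6: (10)(6) − (6)(4) = 36
P_6→P_1: (6)(-4) − (-7)(6) = 18
Σ = 512
Area = |Σ|/2 = 256.

256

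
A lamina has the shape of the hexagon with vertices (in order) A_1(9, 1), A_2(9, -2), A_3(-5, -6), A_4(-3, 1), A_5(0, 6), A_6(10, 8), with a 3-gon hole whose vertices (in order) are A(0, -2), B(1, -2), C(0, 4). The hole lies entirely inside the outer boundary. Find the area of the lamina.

124

Outer boundary:
Cross-terms: -27, -64, -23, -18, -60, -62  ⇒  Σ = -254
Area = |Σ|/2 = 127.
Hole:
Apply the surveyor's formula: 2A = Σ (x_i·y_{i+1} − x_{i+1}·y_i), indices taken mod 3.
Cross-terms: 2, 4, 0  ⇒  Σ = 6
Area = |Σ|/2 = 3.
Net area = 127 − 3 = 124.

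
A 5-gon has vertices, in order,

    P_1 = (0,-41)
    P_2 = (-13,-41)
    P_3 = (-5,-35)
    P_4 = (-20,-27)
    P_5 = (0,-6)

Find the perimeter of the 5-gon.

|P_1P_2| = √((-13)² + (0)²) = √169 = 13
|P_2P_3| = √((8)² + (6)²) = √100 = 10
|P_3P_4| = √((-15)² + (8)²) = √289 = 17
|P_4P_5| = √((20)² + (21)²) = √841 = 29
|P_5P_1| = √((0)² + (-35)²) = √1225 = 35
Perimeter = 13 + 10 + 17 + 29 + 35 = 104.

104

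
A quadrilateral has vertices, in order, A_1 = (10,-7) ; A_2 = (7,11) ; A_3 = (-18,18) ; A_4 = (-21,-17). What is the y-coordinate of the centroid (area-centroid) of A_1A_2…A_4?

37/53

Apply the shoelace (surveyor's) formula. First the cross-terms c_i = x_i·y_{i+1} − x_{i+1}·y_i:
  159, 324, 684, 317  ⇒  2A = 1484, A = 742.
Then Σ (y_i + y_{i+1})·c_i = 3108, so ȳ = 3108 / (6·742) = 37/53.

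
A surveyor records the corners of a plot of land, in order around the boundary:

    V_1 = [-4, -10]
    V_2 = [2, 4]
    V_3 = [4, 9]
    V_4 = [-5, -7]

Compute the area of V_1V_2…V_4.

22.5

Σ = (4) + (2) + (17) + (22) = 45
Area = |Σ|/2 = 22.5.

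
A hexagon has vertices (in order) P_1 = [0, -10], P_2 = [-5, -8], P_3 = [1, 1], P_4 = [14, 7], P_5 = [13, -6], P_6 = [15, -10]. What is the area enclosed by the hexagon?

Apply Gauss's area formula: 2A = Σ (x_i·y_{i+1} − x_{i+1}·y_i), indices taken mod 6.
Cross-terms: -50, 3, -7, -175, -40, -150  ⇒  Σ = -419
Area = |Σ|/2 = 209.5.

209.5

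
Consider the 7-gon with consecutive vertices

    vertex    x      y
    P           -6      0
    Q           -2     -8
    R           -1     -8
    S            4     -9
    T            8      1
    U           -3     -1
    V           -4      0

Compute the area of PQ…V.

Cross-terms: 48, 8, 41, 76, -5, -4, 0  ⇒  Σ = 164
Area = |Σ|/2 = 82.

82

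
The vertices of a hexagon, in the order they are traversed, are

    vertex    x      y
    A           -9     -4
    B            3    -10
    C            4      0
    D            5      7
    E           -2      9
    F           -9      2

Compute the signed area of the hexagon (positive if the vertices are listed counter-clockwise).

Apply the shoelace (surveyor's) formula: 2A = Σ (x_i·y_{i+1} − x_{i+1}·y_i), indices taken mod 6.
A→B: (-9)(-10) − (3)(-4) = 102
B→C: (3)(0) − (4)(-10) = 40
C→D: (4)(7) − (5)(0) = 28
D→E: (5)(9) − (-2)(7) = 59
E→F: (-2)(2) − (-9)(9) = 77
F→A: (-9)(-4) − (-9)(2) = 54
Σ = 360
Signed area = Σ/2 = 180 (positive ⇒ counter-clockwise traversal).

180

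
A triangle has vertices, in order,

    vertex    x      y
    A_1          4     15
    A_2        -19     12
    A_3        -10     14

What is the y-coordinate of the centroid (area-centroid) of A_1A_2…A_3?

41/3

Apply the surveyor's formula. First the cross-terms c_i = x_i·y_{i+1} − x_{i+1}·y_i:
  333, -146, -206  ⇒  2A = -19, A = -9.5.
Then Σ (y_i + y_{i+1})·c_i = -779, so ȳ = -779 / (6·(-9.5)) = 41/3.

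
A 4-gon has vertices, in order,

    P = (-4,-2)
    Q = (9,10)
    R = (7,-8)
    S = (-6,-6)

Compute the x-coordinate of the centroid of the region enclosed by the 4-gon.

56/19

Apply Gauss's area formula. First the cross-terms c_i = x_i·y_{i+1} − x_{i+1}·y_i:
  -22, -142, -90, -12  ⇒  2A = -266, A = -133.
Then Σ (x_i + x_{i+1})·c_i = -2352, so x̄ = -2352 / (6·(-133)) = 56/19.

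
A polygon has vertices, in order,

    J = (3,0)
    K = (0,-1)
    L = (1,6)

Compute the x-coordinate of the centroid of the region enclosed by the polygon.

4/3

Apply the shoelace (surveyor's) formula. First the cross-terms c_i = x_i·y_{i+1} − x_{i+1}·y_i:
  -3, 1, -18  ⇒  2A = -20, A = -10.
Then Σ (x_i + x_{i+1})·c_i = -80, so x̄ = -80 / (6·(-10)) = 4/3.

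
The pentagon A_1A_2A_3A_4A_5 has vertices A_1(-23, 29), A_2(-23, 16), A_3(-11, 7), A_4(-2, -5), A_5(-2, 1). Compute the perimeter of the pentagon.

|A_1A_2| = √((0)² + (-13)²) = √169 = 13
|A_2A_3| = √((12)² + (-9)²) = √225 = 15
|A_3A_4| = √((9)² + (-12)²) = √225 = 15
|A_4A_5| = √((0)² + (6)²) = √36 = 6
|A_5A_1| = √((-21)² + (28)²) = √1225 = 35
Perimeter = 13 + 15 + 15 + 6 + 35 = 84.

84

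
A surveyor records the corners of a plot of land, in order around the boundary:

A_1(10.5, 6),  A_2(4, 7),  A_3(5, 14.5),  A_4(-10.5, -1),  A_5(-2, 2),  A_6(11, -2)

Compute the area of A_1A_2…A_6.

132.875

Σ = (49.5) + (23) + (147.25) + (-23) + (-18) + (87) = 265.75
Area = |Σ|/2 = 132.875.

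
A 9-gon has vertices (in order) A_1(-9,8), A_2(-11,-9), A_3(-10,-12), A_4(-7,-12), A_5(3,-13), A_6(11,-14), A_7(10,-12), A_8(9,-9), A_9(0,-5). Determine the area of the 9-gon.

205.5

Σ = (169) + (42) + (36) + (127) + (101) + (8) + (18) + (-45) + (-45) = 411
Area = |Σ|/2 = 205.5.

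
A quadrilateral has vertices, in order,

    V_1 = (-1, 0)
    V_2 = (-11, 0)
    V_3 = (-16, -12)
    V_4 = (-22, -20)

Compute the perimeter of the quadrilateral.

|V_1V_2| = √((-10)² + (0)²) = √100 = 10
|V_2V_3| = √((-5)² + (-12)²) = √169 = 13
|V_3V_4| = √((-6)² + (-8)²) = √100 = 10
|V_4V_1| = √((21)² + (20)²) = √841 = 29
Perimeter = 10 + 13 + 10 + 29 = 62.

62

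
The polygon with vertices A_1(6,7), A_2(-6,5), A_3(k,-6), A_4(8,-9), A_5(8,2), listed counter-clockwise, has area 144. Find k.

0

The doubled signed area Σ (x_i y_{i+1} − x_{i+1} y_i) is linear in k.
With k=0 it equals 288; the coefficient of k is -14 (from the two edges through A_3).
So -14·k + 288 = 2·144 = 288 ⇒ k = 0.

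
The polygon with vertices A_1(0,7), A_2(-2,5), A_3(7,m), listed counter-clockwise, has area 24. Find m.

-10

Write out the shoelace sum; only the two edges meeting at A_3 involve m:
2·Area = [((-2)·m − 7·5) + (7·7 − 0·m)] + 14
       = -2·m + 28 = 48
⇒ m = -10.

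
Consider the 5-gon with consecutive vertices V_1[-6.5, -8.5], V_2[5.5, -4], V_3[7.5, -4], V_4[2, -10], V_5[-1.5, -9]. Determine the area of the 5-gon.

Apply Gauss's area formula: 2A = Σ (x_i·y_{i+1} − x_{i+1}·y_i), indices taken mod 5.
Σ = (72.75) + (8) + (-67) + (-33) + (-45.75) = -65
Area = |Σ|/2 = 32.5.

32.5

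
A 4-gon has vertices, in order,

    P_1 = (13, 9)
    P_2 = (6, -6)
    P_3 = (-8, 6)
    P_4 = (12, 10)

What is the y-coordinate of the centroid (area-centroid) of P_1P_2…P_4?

541/159

Apply Gauss's area formula. First the cross-terms c_i = x_i·y_{i+1} − x_{i+1}·y_i:
  -132, -12, -152, -22  ⇒  2A = -318, A = -159.
Then Σ (y_i + y_{i+1})·c_i = -3246, so ȳ = -3246 / (6·(-159)) = 541/159.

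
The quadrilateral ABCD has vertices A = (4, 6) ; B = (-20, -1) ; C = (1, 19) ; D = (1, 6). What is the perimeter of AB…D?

70

|AB| = √((-24)² + (-7)²) = √625 = 25
|BC| = √((21)² + (20)²) = √841 = 29
|CD| = √((0)² + (-13)²) = √169 = 13
|DA| = √((3)² + (0)²) = √9 = 3
Perimeter = 25 + 29 + 13 + 3 = 70.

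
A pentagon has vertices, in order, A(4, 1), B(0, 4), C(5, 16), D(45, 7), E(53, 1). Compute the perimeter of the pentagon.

118

|AB| = √((-4)² + (3)²) = √25 = 5
|BC| = √((5)² + (12)²) = √169 = 13
|CD| = √((40)² + (-9)²) = √1681 = 41
|DE| = √((8)² + (-6)²) = √100 = 10
|EA| = √((-49)² + (0)²) = √2401 = 49
Perimeter = 5 + 13 + 41 + 10 + 49 = 118.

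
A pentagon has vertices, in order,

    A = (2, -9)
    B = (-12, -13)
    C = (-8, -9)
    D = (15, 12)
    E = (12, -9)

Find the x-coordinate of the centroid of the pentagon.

Apply the shoelace (surveyor's) formula. First the cross-terms c_i = x_i·y_{i+1} − x_{i+1}·y_i:
  -134, 4, 39, -279, -90  ⇒  2A = -460, A = -230.
Then Σ (x_i + x_{i+1})·c_i = -7260, so x̄ = -7260 / (6·(-230)) = 121/23.

121/23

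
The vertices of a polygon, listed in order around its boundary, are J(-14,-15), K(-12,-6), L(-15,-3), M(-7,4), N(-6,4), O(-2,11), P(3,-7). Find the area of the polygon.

227.5

Σ = (-96) + (-54) + (-81) + (-4) + (-58) + (-19) + (-143) = -455
Area = |Σ|/2 = 227.5.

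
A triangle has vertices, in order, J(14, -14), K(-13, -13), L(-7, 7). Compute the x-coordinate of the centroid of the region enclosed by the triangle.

Apply Gauss's area formula. First the cross-terms c_i = x_i·y_{i+1} − x_{i+1}·y_i:
  -364, -182, 0  ⇒  2A = -546, A = -273.
Then Σ (x_i + x_{i+1})·c_i = 3276, so x̄ = 3276 / (6·(-273)) = -2.

-2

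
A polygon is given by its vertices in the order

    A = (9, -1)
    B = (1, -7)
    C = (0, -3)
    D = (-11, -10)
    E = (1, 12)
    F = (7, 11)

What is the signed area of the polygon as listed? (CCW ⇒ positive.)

-199.5

Apply Gauss's area formula: 2A = Σ (x_i·y_{i+1} − x_{i+1}·y_i), indices taken mod 6.
Σ = (-62) + (-3) + (-33) + (-122) + (-73) + (-106) = -399
Signed area = Σ/2 = -199.5 (negative ⇒ clockwise traversal).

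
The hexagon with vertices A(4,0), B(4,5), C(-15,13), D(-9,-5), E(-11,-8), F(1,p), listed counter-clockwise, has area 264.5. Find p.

Write out the shoelace sum; only the two edges meeting at F involve p:
2·Area = [((-11)·p − 1·(-8)) + (1·0 − 4·p)] + 356
       = -15·p + 364 = 529
⇒ p = -11.

-11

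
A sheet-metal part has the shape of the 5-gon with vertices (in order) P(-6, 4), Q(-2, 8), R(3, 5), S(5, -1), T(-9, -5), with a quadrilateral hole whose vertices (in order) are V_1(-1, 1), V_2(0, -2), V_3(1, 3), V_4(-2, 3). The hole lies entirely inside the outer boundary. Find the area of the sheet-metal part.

94

Outer boundary:
Apply the shoelace (surveyor's) formula: 2A = Σ (x_i·y_{i+1} − x_{i+1}·y_i), indices taken mod 5.
Σ = (-40) + (-34) + (-28) + (-34) + (-66) = -202
Area = |Σ|/2 = 101.
Hole:
Σ = (2) + (2) + (9) + (1) = 14
Area = |Σ|/2 = 7.
Net area = 101 − 7 = 94.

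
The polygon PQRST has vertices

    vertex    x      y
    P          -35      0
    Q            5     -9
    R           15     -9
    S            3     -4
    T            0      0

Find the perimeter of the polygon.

|PQ| = √((40)² + (-9)²) = √1681 = 41
|QR| = √((10)² + (0)²) = √100 = 10
|RS| = √((-12)² + (5)²) = √169 = 13
|ST| = √((-3)² + (4)²) = √25 = 5
|TP| = √((-35)² + (0)²) = √1225 = 35
Perimeter = 41 + 10 + 13 + 5 + 35 = 104.

104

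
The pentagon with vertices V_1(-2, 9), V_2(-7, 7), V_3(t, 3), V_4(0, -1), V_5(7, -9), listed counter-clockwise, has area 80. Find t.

-10

The doubled signed area Σ (x_i y_{i+1} − x_{i+1} y_i) is linear in t.
With t=0 it equals 80; the coefficient of t is -8 (from the two edges through V_3).
So -8·t + 80 = 2·80 = 160 ⇒ t = -10.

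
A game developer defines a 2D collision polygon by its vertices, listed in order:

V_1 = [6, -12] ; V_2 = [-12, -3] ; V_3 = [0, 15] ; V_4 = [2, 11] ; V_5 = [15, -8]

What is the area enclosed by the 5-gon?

Σ = (-162) + (-180) + (-30) + (-181) + (-132) = -685
Area = |Σ|/2 = 342.5.

342.5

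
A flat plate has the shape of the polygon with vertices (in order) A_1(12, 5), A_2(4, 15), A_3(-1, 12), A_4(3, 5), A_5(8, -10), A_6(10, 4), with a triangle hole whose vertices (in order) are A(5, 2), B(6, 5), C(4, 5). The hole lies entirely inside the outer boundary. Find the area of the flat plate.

120

Outer boundary:
Cross-terms: 160, 63, -41, -70, 132, 2  ⇒  Σ = 246
Area = |Σ|/2 = 123.
Hole:
Apply the shoelace (surveyor's) formula: 2A = Σ (x_i·y_{i+1} − x_{i+1}·y_i), indices taken mod 3.
A→B: (5)(5) − (6)(2) = 13
B→C: (6)(5) − (4)(5) = 10
C→A: (4)(2) − (5)(5) = -17
Σ = 6
Area = |Σ|/2 = 3.
Net area = 123 − 3 = 120.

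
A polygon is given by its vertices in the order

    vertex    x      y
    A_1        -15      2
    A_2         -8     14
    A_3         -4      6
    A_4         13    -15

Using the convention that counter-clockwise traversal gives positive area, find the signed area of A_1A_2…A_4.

Σ = (-194) + (8) + (-18) + (-199) = -403
Signed area = Σ/2 = -201.5 (negative ⇒ clockwise traversal).

-201.5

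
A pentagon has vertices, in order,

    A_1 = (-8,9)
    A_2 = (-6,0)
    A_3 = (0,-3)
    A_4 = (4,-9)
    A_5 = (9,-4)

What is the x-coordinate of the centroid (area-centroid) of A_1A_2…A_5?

13/99

Apply Gauss's area formula. First the cross-terms c_i = x_i·y_{i+1} − x_{i+1}·y_i:
  54, 18, 12, 65, 49  ⇒  2A = 198, A = 99.
Then Σ (x_i + x_{i+1})·c_i = 78, so x̄ = 78 / (6·99) = 13/99.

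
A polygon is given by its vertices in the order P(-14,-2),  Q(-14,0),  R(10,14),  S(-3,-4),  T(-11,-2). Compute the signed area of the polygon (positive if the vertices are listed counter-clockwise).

Apply the surveyor's formula: 2A = Σ (x_i·y_{i+1} − x_{i+1}·y_i), indices taken mod 5.
P→Q: (-14)(0) − (-14)(-2) = -28
Q→R: (-14)(14) − (10)(0) = -196
R→S: (10)(-4) − (-3)(14) = 2
S→T: (-3)(-2) − (-11)(-4) = -38
T→P: (-11)(-2) − (-14)(-2) = -6
Σ = -266
Signed area = Σ/2 = -133 (negative ⇒ clockwise traversal).

-133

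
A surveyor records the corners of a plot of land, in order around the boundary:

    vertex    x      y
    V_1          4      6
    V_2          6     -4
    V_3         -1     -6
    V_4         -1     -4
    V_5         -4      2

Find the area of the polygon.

Apply the shoelace (surveyor's) formula: 2A = Σ (x_i·y_{i+1} − x_{i+1}·y_i), indices taken mod 5.
V_1→V_2: (4)(-4) − (6)(6) = -52
V_2→V_3: (6)(-6) − (-1)(-4) = -40
V_3→V_4: (-1)(-4) − (-1)(-6) = -2
V_4→V_5: (-1)(2) − (-4)(-4) = -18
V_5→V_1: (-4)(6) − (4)(2) = -32
Σ = -144
Area = |Σ|/2 = 72.

72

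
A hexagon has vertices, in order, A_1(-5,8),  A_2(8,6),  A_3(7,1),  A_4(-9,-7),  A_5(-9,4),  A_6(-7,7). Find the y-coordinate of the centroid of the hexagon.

Apply Gauss's area formula. First the cross-terms c_i = x_i·y_{i+1} − x_{i+1}·y_i:
  -94, -34, -40, -99, -35, -21  ⇒  2A = -323, A = -161.5.
Then Σ (y_i + y_{i+1})·c_i = -1717, so ȳ = -1717 / (6·(-161.5)) = 101/57.

101/57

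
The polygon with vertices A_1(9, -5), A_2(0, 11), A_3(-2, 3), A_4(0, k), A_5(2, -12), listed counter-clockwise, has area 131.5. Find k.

-11

The doubled signed area Σ (x_i y_{i+1} − x_{i+1} y_i) is linear in k.
With k=0 it equals 219; the coefficient of k is -4 (from the two edges through A_4).
So -4·k + 219 = 2·131.5 = 263 ⇒ k = -11.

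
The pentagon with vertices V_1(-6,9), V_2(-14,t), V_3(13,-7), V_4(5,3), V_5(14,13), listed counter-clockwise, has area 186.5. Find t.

Write out the shoelace sum; only the two edges meeting at V_2 involve t:
2·Area = [((-6)·t − (-14)·9) + ((-14)·(-7) − 13·t)] + 301
       = -19·t + 525 = 373
⇒ t = 8.

8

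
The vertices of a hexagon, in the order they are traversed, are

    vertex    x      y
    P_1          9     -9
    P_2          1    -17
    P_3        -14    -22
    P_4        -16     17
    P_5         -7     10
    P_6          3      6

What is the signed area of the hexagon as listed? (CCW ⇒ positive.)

-594

Apply the shoelace (surveyor's) formula: 2A = Σ (x_i·y_{i+1} − x_{i+1}·y_i), indices taken mod 6.
Cross-terms: -144, -260, -590, -41, -72, -81  ⇒  Σ = -1188
Signed area = Σ/2 = -594 (negative ⇒ clockwise traversal).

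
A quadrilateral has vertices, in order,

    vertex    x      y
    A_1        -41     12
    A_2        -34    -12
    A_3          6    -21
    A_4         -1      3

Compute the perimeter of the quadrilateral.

|A_1A_2| = √((7)² + (-24)²) = √625 = 25
|A_2A_3| = √((40)² + (-9)²) = √1681 = 41
|A_3A_4| = √((-7)² + (24)²) = √625 = 25
|A_4A_1| = √((-40)² + (9)²) = √1681 = 41
Perimeter = 25 + 41 + 25 + 41 = 132.

132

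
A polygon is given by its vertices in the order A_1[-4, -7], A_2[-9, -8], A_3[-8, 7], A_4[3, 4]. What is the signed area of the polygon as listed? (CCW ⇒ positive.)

Apply the shoelace (surveyor's) formula: 2A = Σ (x_i·y_{i+1} − x_{i+1}·y_i), indices taken mod 4.
Σ = (-31) + (-127) + (-53) + (-5) = -216
Signed area = Σ/2 = -108 (negative ⇒ clockwise traversal).

-108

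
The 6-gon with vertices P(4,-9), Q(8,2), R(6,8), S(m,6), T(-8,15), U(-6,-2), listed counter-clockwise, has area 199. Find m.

The doubled signed area Σ (x_i y_{i+1} − x_{i+1} y_i) is linear in m.
With m=0 it equals 384; the coefficient of m is 7 (from the two edges through S).
So 7·m + 384 = 2·199 = 398 ⇒ m = 2.

2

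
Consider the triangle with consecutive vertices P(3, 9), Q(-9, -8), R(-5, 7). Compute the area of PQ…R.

56

Σ = (57) + (-103) + (-66) = -112
Area = |Σ|/2 = 56.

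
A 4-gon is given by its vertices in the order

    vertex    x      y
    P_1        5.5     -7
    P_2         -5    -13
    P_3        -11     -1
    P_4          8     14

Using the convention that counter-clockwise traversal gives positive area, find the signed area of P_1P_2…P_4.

-261.75

Apply Gauss's area formula: 2A = Σ (x_i·y_{i+1} − x_{i+1}·y_i), indices taken mod 4.
Σ = (-106.5) + (-138) + (-146) + (-133) = -523.5
Signed area = Σ/2 = -261.75 (negative ⇒ clockwise traversal).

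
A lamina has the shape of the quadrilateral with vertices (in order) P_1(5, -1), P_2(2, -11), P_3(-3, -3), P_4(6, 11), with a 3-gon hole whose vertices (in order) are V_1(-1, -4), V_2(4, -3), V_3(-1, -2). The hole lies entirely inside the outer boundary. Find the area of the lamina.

Outer boundary:
Apply the shoelace (surveyor's) formula: 2A = Σ (x_i·y_{i+1} − x_{i+1}·y_i), indices taken mod 4.
Cross-terms: -53, -39, -15, -61  ⇒  Σ = -168
Area = |Σ|/2 = 84.
Hole:
Apply Gauss's area formula: 2A = Σ (x_i·y_{i+1} − x_{i+1}·y_i), indices taken mod 3.
Σ = (19) + (-11) + (2) = 10
Area = |Σ|/2 = 5.
Net area = 84 − 5 = 79.

79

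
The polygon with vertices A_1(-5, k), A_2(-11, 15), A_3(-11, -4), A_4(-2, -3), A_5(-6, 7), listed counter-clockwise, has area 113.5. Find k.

13

The doubled signed area Σ (x_i y_{i+1} − x_{i+1} y_i) is linear in k.
With k=0 it equals 162; the coefficient of k is 5 (from the two edges through A_1).
So 5·k + 162 = 2·113.5 = 227 ⇒ k = 13.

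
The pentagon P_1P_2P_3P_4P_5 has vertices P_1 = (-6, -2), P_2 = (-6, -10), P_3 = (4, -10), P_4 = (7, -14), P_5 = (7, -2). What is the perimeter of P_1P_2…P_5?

48

|P_1P_2| = √((0)² + (-8)²) = √64 = 8
|P_2P_3| = √((10)² + (0)²) = √100 = 10
|P_3P_4| = √((3)² + (-4)²) = √25 = 5
|P_4P_5| = √((0)² + (12)²) = √144 = 12
|P_5P_1| = √((-13)² + (0)²) = √169 = 13
Perimeter = 8 + 10 + 5 + 12 + 13 = 48.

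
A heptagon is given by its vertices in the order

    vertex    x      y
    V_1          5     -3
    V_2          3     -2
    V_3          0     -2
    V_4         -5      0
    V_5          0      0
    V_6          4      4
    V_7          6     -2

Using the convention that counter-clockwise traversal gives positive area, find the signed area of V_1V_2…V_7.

-28.5

Apply the shoelace formula: 2A = Σ (x_i·y_{i+1} − x_{i+1}·y_i), indices taken mod 7.
Σ = (-1) + (-6) + (-10) + (0) + (0) + (-32) + (-8) = -57
Signed area = Σ/2 = -28.5 (negative ⇒ clockwise traversal).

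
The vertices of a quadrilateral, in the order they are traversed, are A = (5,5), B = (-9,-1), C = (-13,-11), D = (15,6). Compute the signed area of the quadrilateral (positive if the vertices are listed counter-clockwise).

Apply Gauss's area formula: 2A = Σ (x_i·y_{i+1} − x_{i+1}·y_i), indices taken mod 4.
Cross-terms: 40, 86, 87, 45  ⇒  Σ = 258
Signed area = Σ/2 = 129 (positive ⇒ counter-clockwise traversal).

129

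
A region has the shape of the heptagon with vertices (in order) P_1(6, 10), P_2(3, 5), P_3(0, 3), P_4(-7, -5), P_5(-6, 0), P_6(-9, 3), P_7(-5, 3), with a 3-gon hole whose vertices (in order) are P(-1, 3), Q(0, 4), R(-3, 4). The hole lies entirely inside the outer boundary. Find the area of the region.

47.5

Outer boundary:
Apply Gauss's area formula: 2A = Σ (x_i·y_{i+1} − x_{i+1}·y_i), indices taken mod 7.
Σ = (0) + (9) + (21) + (-30) + (-18) + (-12) + (-68) = -98
Area = |Σ|/2 = 49.
Hole:
Apply Gauss's area formula: 2A = Σ (x_i·y_{i+1} − x_{i+1}·y_i), indices taken mod 3.
P→Q: (-1)(4) − (0)(3) = -4
Q→R: (0)(4) − (-3)(4) = 12
R→P: (-3)(3) − (-1)(4) = -5
Σ = 3
Area = |Σ|/2 = 1.5.
Net area = 49 − 1.5 = 47.5.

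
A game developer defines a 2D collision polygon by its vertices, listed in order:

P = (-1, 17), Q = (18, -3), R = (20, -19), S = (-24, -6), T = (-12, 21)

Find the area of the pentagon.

960

Apply the shoelace (surveyor's) formula: 2A = Σ (x_i·y_{i+1} − x_{i+1}·y_i), indices taken mod 5.
Cross-terms: -303, -282, -576, -576, -183  ⇒  Σ = -1920
Area = |Σ|/2 = 960.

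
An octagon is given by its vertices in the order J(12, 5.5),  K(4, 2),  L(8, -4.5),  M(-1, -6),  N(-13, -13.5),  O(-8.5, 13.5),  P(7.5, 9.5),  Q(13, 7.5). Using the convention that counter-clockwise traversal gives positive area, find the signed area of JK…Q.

Σ = (2) + (-34) + (-52.5) + (-64.5) + (-290.25) + (-182) + (-67.25) + (-18.5) = -707
Signed area = Σ/2 = -353.5 (negative ⇒ clockwise traversal).

-353.5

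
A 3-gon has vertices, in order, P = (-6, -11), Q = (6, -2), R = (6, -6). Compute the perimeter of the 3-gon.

32

|PQ| = √((12)² + (9)²) = √225 = 15
|QR| = √((0)² + (-4)²) = √16 = 4
|RP| = √((-12)² + (-5)²) = √169 = 13
Perimeter = 15 + 4 + 13 = 32.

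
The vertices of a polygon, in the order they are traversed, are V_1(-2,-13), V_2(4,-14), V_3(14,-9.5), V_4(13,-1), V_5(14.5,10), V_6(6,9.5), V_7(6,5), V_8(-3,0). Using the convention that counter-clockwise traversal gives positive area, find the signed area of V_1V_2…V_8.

298.375

Apply the shoelace (surveyor's) formula: 2A = Σ (x_i·y_{i+1} − x_{i+1}·y_i), indices taken mod 8.
Σ = (80) + (158) + (109.5) + (144.5) + (77.75) + (-27) + (15) + (39) = 596.75
Signed area = Σ/2 = 298.375 (positive ⇒ counter-clockwise traversal).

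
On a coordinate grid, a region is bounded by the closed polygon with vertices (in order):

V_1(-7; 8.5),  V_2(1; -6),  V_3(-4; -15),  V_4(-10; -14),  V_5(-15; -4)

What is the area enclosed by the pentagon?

Σ = (33.5) + (-39) + (-94) + (-170) + (-155.5) = -425
Area = |Σ|/2 = 212.5.

212.5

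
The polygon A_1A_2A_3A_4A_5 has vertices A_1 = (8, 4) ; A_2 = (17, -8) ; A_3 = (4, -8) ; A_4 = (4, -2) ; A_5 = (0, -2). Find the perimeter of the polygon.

48

|A_1A_2| = √((9)² + (-12)²) = √225 = 15
|A_2A_3| = √((-13)² + (0)²) = √169 = 13
|A_3A_4| = √((0)² + (6)²) = √36 = 6
|A_4A_5| = √((-4)² + (0)²) = √16 = 4
|A_5A_1| = √((8)² + (6)²) = √100 = 10
Perimeter = 15 + 13 + 6 + 4 + 10 = 48.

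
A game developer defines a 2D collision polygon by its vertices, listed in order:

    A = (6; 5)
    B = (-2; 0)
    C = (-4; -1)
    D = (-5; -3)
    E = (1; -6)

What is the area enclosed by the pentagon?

46.5

A→B: (6)(0) − (-2)(5) = 10
B→C: (-2)(-1) − (-4)(0) = 2
C→D: (-4)(-3) − (-5)(-1) = 7
D→E: (-5)(-6) − (1)(-3) = 33
E→A: (1)(5) − (6)(-6) = 41
Σ = 93
Area = |Σ|/2 = 46.5.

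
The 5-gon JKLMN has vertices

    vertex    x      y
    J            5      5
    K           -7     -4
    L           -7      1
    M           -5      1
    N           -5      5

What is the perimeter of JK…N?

|JK| = √((-12)² + (-9)²) = √225 = 15
|KL| = √((0)² + (5)²) = √25 = 5
|LM| = √((2)² + (0)²) = √4 = 2
|MN| = √((0)² + (4)²) = √16 = 4
|NJ| = √((10)² + (0)²) = √100 = 10
Perimeter = 15 + 5 + 2 + 4 + 10 = 36.

36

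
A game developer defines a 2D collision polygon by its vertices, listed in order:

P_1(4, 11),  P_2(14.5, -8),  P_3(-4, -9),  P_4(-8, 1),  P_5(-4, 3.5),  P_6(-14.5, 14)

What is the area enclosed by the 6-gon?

337.375

Apply Gauss's area formula: 2A = Σ (x_i·y_{i+1} − x_{i+1}·y_i), indices taken mod 6.
Σ = (-191.5) + (-162.5) + (-76) + (-24) + (-5.25) + (-215.5) = -674.75
Area = |Σ|/2 = 337.375.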